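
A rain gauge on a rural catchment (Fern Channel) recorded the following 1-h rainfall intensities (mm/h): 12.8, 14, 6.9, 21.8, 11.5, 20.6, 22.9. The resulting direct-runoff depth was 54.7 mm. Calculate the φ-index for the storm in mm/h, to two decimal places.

φ ≈ 8.15 mm/h

Only the 6 blocks with intensity above φ contribute runoff: 12.8, 14, 21.8, 11.5, 20.6, 22.9 mm/h.
Σ(I−φ)·Δt = d  ⇒  (12.8+14+21.8+11.5+20.6+22.9 − 6φ)·1 = 54.7
φ = (103.6 − 54.7/1) / 6 = 8.15 mm/h.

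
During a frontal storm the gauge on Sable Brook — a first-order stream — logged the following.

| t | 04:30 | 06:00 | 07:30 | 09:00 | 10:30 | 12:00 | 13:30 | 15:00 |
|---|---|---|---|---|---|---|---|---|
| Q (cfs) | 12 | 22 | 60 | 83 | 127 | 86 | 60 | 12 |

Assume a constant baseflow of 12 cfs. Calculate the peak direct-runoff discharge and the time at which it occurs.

Q_p = 115.0 cfs at t = 10:30

Subtracting baseflow gives direct-runoff ordinates: 0.0, 10.0, 48.0, 71.0, 115.0, 74.0, 48.0, 0.0 cfs.
The maximum is 115.0 cfs, occurring at the reading for t = 10:30.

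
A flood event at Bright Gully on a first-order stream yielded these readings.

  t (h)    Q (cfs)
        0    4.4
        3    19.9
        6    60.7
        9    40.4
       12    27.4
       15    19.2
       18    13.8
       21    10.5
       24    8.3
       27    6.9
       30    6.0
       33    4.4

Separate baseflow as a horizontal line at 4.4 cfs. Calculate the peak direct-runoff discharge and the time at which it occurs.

Q_p = 56.3 cfs at t = 6 h

Subtracting baseflow gives direct-runoff ordinates: 0.0, 15.5, 56.3, 36.0, 23.0, 14.8, 9.4, 6.1, 3.9, 2.5, 1.6, 0.0 cfs.
The maximum is 56.3 cfs, occurring at the reading for t = 6 h.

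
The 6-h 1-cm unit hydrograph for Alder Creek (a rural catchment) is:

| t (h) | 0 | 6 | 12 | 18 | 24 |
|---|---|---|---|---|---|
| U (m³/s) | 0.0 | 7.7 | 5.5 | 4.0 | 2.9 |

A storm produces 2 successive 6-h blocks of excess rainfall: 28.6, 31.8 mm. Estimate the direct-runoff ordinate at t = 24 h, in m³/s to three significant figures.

Q ≈ 21.0 m³/s

By discrete convolution, Q_j = Σ (P_i / 10 mm) · U_{j−i}.
At t = 24 h (j=4): Q = (28.6/10)·2.9 + (31.8/10)·4.0 = 21.0 m³/s.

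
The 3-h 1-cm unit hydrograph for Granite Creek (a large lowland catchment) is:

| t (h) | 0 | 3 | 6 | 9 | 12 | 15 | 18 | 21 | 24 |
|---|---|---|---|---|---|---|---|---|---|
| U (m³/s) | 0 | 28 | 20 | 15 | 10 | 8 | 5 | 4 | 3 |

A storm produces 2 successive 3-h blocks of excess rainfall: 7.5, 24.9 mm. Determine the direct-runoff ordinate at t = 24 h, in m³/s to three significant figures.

Q ≈ 12.2 m³/s

By discrete convolution, Q_j = Σ (P_i / 10 mm) · U_{j−i}.
At t = 24 h (j=8): Q = (7.5/10)·3 + (24.9/10)·4 = 12.2 m³/s.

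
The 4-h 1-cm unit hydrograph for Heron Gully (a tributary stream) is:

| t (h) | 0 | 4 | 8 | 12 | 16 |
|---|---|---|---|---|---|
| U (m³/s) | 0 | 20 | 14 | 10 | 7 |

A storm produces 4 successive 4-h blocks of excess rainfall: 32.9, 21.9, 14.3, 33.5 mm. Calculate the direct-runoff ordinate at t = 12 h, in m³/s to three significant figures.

By discrete convolution, Q_j = Σ (P_i / 10 mm) · U_{j−i}.
At t = 12 h (j=3): Q = (32.9/10)·10 + (21.9/10)·14 + (14.3/10)·20 + (33.5/10)·0 = 92.2 m³/s.

Q ≈ 92.2 m³/s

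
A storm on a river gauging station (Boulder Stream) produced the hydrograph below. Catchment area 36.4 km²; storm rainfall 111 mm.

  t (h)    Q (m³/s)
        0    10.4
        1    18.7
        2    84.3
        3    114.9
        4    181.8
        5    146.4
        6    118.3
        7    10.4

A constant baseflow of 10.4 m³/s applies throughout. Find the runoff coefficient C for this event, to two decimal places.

ΣQ_DR = 602.0 m³/s; V = ΣQ_DR·Δt = 2.167 × 10^6 m³.
Runoff depth d = V / A = 59.54 mm.
C = d / P = 59.54 / 111 = 0.54.

C ≈ 0.54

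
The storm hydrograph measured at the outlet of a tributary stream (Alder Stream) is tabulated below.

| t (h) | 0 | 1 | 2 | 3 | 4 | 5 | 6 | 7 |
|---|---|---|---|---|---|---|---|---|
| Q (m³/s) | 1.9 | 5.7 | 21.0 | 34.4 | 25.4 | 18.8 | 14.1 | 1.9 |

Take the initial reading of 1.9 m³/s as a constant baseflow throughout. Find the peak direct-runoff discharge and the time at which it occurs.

Q_p = 32.5 m³/s at t = 3 h

Subtracting baseflow gives direct-runoff ordinates: 0.0, 3.8, 19.1, 32.5, 23.5, 16.9, 12.2, 0.0 m³/s.
The maximum is 32.5 m³/s, occurring at the reading for t = 3 h.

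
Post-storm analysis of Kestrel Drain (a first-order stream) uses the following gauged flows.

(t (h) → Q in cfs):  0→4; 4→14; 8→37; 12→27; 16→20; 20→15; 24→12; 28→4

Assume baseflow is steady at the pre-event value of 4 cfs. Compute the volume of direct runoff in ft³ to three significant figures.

Direct-runoff ordinates (Q − Q_b): 0.0, 10.0, 33.0, 23.0, 16.0, 11.0, 8.0, 0.0 cfs.
ΣQ_DR = 101.0 cfs.
With Δt = 4 h = 14400 s, V = ΣQ_DR · Δt = 101.0 × 14400 = 1.45 × 10^6 ft³.

V ≈ 1.45 × 10^6 ft³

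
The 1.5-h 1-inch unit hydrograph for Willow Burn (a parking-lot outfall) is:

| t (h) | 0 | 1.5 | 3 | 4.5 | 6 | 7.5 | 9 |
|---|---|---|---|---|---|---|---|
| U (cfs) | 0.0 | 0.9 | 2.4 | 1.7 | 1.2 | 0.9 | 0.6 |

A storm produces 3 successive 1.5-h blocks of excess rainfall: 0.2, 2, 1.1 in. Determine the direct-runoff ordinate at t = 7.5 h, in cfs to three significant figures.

Q ≈ 4.45 cfs

By discrete convolution, Q_j = Σ (P_i / 1 in) · U_{j−i}.
At t = 7.5 h (j=5): Q = (0.2/1)·0.9 + (2/1)·1.2 + (1.1/1)·1.7 = 4.45 cfs.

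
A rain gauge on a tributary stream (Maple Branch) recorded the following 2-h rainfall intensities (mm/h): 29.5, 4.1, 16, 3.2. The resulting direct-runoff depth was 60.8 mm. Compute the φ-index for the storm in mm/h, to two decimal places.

Only the 2 blocks with intensity above φ contribute runoff: 29.5, 16 mm/h.
Σ(I−φ)·Δt = d  ⇒  (29.5+16 − 2φ)·2 = 60.8
φ = (45.50 − 60.8/2) / 2 = 7.55 mm/h.

φ ≈ 7.55 mm/h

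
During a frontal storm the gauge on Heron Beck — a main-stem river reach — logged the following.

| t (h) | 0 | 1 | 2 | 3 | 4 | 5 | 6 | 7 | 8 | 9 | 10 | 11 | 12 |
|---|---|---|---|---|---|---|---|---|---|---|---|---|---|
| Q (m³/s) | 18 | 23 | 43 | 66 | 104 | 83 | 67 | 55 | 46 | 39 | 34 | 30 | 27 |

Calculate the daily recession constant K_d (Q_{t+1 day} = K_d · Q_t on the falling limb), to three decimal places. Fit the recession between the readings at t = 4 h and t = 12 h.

Between t = 4 h and t = 12 h the flow falls from 104 to 27 m³/s over 8×1 h = 8 h.
Per-interval ratio K = (27/104)^(1/8) = 0.8449; K_d = K^(24/1) = 0.017.

K_d ≈ 0.017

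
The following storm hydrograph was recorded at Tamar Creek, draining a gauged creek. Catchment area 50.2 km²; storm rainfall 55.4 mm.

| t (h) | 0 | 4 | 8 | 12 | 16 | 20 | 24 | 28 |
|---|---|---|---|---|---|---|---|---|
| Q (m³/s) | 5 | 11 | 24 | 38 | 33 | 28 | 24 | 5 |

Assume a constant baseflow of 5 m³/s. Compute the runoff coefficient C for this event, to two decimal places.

ΣQ_DR = 128.0 m³/s; V = ΣQ_DR·Δt = 1.843 × 10^6 m³.
Runoff depth d = V / A = 36.72 mm.
C = d / P = 36.72 / 55.4 = 0.66.

C ≈ 0.66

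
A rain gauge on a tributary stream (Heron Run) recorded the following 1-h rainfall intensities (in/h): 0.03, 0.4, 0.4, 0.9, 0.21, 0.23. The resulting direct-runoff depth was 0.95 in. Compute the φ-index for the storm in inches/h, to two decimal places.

φ ≈ 0.25 in/h

Only the 3 blocks with intensity above φ contribute runoff: 0.4, 0.4, 0.9 in/h.
Σ(I−φ)·Δt = d  ⇒  (0.4+0.4+0.9 − 3φ)·1 = 0.95
φ = (1.700 − 0.95/1) / 3 = 0.25 in/h.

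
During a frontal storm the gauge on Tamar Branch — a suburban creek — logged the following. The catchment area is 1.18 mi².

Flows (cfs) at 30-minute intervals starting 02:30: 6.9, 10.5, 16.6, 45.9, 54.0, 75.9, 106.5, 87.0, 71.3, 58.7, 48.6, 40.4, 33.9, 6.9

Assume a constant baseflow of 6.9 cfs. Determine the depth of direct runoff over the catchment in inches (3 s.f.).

Direct runoff: 0.0, 3.6, 9.7, 39.0, 47.1, 69.0, 99.6, 80.1, 64.4, 51.8, 41.7, 33.5, 27.0, 0.0 cfs; ΣQ_DR = 566.5 cfs.
V = ΣQ_DR · Δt = 566.5 × 1800 s = 1.020 × 10^6 ft³.
Over A = 1.18 mi², depth = V / A = 0.372 in.

d ≈ 0.372 in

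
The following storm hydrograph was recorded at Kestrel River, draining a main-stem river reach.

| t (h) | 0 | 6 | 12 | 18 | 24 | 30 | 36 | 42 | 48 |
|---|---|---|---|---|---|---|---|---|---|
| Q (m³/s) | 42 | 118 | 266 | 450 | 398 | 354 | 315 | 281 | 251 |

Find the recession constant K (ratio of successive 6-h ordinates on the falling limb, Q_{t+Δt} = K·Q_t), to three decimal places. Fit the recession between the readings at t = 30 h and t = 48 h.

Using the recession-limb readings at t = 30 h and t = 48 h: Q falls from 354 to 251 m³/s over 3 intervals.
K = (Q₂/Q₁)^(1/3) = (251/354)^(1/3) = 0.892.

K ≈ 0.892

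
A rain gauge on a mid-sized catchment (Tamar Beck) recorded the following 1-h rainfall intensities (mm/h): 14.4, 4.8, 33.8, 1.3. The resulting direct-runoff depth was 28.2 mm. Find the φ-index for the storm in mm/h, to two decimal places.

φ ≈ 10.00 mm/h

Only the 2 blocks with intensity above φ contribute runoff: 14.4, 33.8 mm/h.
Σ(I−φ)·Δt = d  ⇒  (14.4+33.8 − 2φ)·1 = 28.2
φ = (48.20 − 28.2/1) / 2 = 10.00 mm/h.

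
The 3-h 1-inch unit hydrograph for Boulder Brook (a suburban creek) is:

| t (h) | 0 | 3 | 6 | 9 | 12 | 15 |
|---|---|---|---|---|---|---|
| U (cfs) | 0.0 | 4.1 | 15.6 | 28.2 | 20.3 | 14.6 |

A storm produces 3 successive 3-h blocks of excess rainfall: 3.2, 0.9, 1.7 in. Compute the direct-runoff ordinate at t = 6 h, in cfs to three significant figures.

By discrete convolution, Q_j = Σ (P_i / 1 in) · U_{j−i}.
At t = 6 h (j=2): Q = (3.2/1)·15.6 + (0.9/1)·4.1 + (1.7/1)·0.0 = 53.6 cfs.

Q ≈ 53.6 cfs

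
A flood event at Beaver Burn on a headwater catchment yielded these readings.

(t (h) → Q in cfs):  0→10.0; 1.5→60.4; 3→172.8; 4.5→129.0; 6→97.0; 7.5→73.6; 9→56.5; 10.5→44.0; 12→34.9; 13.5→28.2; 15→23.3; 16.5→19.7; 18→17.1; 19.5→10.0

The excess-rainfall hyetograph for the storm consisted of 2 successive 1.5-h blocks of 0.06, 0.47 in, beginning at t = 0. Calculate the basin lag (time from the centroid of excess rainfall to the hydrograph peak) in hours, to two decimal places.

Centroid of excess rainfall: t_c = Σ P_i·t̄_i / ΣP_i = 2.0802 h (block centres at 0.75, 2.25 h).
Hydrograph peak occurs at t = 3 h, so basin lag t_L = 3 − 2.0802 = 0.92 h.

t_L ≈ 0.92 h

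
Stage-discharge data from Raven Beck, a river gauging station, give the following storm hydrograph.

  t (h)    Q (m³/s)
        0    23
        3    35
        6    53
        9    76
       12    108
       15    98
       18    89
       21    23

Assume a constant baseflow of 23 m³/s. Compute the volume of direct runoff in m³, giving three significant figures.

Direct-runoff ordinates (Q − Q_b): 0.0, 12.0, 30.0, 53.0, 85.0, 75.0, 66.0, 0.0 m³/s.
ΣQ_DR = 321.0 m³/s.
With Δt = 3 h = 10800 s, V = ΣQ_DR · Δt = 321.0 × 10800 = 3.47 × 10^6 m³.

V ≈ 3.47 × 10^6 m³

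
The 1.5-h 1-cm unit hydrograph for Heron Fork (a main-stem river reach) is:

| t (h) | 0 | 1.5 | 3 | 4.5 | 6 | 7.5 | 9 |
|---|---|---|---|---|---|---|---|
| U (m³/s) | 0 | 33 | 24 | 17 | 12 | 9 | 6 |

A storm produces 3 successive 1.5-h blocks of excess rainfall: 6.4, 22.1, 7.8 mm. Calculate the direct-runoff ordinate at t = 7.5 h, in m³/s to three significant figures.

Q ≈ 45.5 m³/s

By discrete convolution, Q_j = Σ (P_i / 10 mm) · U_{j−i}.
At t = 7.5 h (j=5): Q = (6.4/10)·9 + (22.1/10)·12 + (7.8/10)·17 = 45.5 m³/s.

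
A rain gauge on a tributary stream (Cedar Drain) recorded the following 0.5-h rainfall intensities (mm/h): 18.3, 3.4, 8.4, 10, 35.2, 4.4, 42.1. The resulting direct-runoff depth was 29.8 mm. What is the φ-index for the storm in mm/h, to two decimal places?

φ ≈ 12.00 mm/h

Only the 3 blocks with intensity above φ contribute runoff: 18.3, 35.2, 42.1 mm/h.
Σ(I−φ)·Δt = d  ⇒  (18.3+35.2+42.1 − 3φ)·0.5 = 29.8
φ = (95.60 − 29.8/0.5) / 3 = 12.00 mm/h.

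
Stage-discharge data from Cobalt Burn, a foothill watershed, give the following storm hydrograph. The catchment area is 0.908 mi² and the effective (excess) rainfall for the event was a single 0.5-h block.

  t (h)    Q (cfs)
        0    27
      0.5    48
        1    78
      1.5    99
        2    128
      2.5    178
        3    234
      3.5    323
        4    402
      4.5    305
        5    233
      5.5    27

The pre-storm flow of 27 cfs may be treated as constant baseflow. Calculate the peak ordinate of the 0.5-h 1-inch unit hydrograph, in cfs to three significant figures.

U_p ≈ 250 cfs

Direct runoff: 0.0, 21.0, 51.0, 72.0, 101.0, 151.0, 207.0, 296.0, 375.0, 278.0, 206.0, 0.0 cfs; ΣQ_DR = 1758 cfs, peak = 375.0 cfs.
Runoff depth d = ΣQ_DR·Δt / A = 1758 × 1800 / (0.908 mi²) = 1.500 in.
The 1-inch UH is the DRH scaled by (1 in)/d, so U_p = 375.0 × 1/1.500 = 250 cfs.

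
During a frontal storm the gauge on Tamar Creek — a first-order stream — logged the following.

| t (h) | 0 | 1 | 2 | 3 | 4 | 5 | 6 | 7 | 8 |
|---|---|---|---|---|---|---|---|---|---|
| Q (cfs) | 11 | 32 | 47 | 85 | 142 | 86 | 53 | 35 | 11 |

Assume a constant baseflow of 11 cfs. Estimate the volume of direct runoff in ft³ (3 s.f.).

V ≈ 1.45 × 10^6 ft³

Direct-runoff ordinates (Q − Q_b): 0.0, 21.0, 36.0, 74.0, 131.0, 75.0, 42.0, 24.0, 0.0 cfs.
ΣQ_DR = 403.0 cfs.
With Δt = 1 h = 3600 s, V = ΣQ_DR · Δt = 403.0 × 3600 = 1.45 × 10^6 ft³.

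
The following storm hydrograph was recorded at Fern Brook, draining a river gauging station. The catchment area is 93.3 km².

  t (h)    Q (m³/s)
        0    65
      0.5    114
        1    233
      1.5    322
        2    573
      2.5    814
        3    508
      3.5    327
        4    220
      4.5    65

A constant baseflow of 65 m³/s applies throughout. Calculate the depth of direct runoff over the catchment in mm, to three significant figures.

Direct runoff: 0.0, 49.0, 168.0, 257.0, 508.0, 749.0, 443.0, 262.0, 155.0, 0.0 m³/s; ΣQ_DR = 2591 m³/s.
V = ΣQ_DR · Δt = 2591 × 1800 s = 4.664 × 10^6 m³.
Over A = 93.3 km², depth = V / A = 50.0 mm.

d ≈ 50.0 mm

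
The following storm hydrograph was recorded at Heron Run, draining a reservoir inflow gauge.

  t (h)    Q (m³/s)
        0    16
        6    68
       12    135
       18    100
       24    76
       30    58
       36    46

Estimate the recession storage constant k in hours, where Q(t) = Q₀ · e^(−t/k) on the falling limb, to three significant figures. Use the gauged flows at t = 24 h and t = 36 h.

On the falling limb, Q drops from 76 to 46 m³/s between t = 24 h and t = 36 h (Δt = 12 h).
k = −Δt / ln(Q₂/Q₁) = −12 / ln(46/76) = 23.9 h.

k ≈ 23.9 h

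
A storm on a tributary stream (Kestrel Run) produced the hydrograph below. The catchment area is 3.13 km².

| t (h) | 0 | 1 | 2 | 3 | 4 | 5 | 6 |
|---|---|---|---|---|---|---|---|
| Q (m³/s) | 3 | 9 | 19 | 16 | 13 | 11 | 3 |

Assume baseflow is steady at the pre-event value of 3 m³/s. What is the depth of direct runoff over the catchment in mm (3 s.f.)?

d ≈ 61.0 mm

Direct runoff: 0.0, 6.0, 16.0, 13.0, 10.0, 8.0, 0.0 m³/s; ΣQ_DR = 53.00 m³/s.
V = ΣQ_DR · Δt = 53.00 × 3600 s = 1.908 × 10^5 m³.
Over A = 3.13 km², depth = V / A = 61.0 mm.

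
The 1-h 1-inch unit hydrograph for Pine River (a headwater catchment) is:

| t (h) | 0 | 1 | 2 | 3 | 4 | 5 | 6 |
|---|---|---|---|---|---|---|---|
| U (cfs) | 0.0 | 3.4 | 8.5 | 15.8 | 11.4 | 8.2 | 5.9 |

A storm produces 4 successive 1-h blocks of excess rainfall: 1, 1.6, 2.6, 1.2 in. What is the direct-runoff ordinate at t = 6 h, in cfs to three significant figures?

By discrete convolution, Q_j = Σ (P_i / 1 in) · U_{j−i}.
At t = 6 h (j=6): Q = (1/1)·5.9 + (1.6/1)·8.2 + (2.6/1)·11.4 + (1.2/1)·15.8 = 67.6 cfs.

Q ≈ 67.6 cfs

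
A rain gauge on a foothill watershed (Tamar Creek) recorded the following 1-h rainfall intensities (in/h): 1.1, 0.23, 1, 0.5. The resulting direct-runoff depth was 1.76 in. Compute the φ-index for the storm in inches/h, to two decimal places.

φ ≈ 0.28 in/h

Only the 3 blocks with intensity above φ contribute runoff: 1.1, 1, 0.5 in/h.
Σ(I−φ)·Δt = d  ⇒  (1.1+1+0.5 − 3φ)·1 = 1.76
φ = (2.600 − 1.76/1) / 3 = 0.28 in/h.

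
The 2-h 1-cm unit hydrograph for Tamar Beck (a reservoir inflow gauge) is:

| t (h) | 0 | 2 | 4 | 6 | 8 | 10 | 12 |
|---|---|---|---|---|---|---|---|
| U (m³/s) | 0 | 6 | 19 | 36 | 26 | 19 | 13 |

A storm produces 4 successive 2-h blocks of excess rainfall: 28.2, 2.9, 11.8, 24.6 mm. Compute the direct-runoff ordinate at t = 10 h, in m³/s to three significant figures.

By discrete convolution, Q_j = Σ (P_i / 10 mm) · U_{j−i}.
At t = 10 h (j=5): Q = (28.2/10)·19 + (2.9/10)·26 + (11.8/10)·36 + (24.6/10)·19 = 150 m³/s.

Q ≈ 150 m³/s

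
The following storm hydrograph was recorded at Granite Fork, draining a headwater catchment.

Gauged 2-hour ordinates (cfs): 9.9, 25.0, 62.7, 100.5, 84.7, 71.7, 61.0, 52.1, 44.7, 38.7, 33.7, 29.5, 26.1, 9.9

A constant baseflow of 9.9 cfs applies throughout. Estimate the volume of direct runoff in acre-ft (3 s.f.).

Direct-runoff ordinates (Q − Q_b): 0.0, 15.1, 52.8, 90.6, 74.8, 61.8, 51.1, 42.2, 34.8, 28.8, 23.8, 19.6, 16.2, 0.0 cfs.
ΣQ_DR = 511.6 cfs.
With Δt = 2 h = 7200 s, V = ΣQ_DR · Δt = 511.6 × 7200 = 3.68 × 10^6 ft³ = 84.6 acre-ft.

V ≈ 84.6 acre-ft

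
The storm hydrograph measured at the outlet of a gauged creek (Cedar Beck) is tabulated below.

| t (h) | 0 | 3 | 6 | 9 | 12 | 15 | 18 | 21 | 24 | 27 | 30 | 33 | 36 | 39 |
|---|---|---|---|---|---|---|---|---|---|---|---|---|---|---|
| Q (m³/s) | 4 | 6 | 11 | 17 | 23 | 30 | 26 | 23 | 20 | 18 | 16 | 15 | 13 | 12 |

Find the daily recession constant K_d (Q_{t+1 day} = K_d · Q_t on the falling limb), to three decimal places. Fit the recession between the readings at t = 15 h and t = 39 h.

Between t = 15 h and t = 39 h the flow falls from 30 to 12 m³/s over 8×3 h = 24 h.
Per-interval ratio K = (12/30)^(1/8) = 0.8918; K_d = K^(24/3) = 0.400.

K_d ≈ 0.400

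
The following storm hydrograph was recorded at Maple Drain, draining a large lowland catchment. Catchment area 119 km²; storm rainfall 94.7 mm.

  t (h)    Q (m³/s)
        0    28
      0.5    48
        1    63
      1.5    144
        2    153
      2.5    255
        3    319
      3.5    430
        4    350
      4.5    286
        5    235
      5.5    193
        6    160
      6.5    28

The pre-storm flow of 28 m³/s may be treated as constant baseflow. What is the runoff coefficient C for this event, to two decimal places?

C ≈ 0.37

ΣQ_DR = 2300 m³/s; V = ΣQ_DR·Δt = 4.140 × 10^6 m³.
Runoff depth d = V / A = 34.79 mm.
C = d / P = 34.79 / 94.7 = 0.37.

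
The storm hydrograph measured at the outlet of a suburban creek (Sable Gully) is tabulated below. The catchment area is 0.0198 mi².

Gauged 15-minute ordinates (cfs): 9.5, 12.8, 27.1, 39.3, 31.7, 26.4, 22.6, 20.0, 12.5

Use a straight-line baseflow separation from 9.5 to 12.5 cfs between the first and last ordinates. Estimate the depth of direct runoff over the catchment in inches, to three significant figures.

d ≈ 2.01 in

Direct runoff: 0.00, 2.92, 16.85, 28.68, 20.70, 15.03, 10.85, 7.88, 0.00 cfs; ΣQ_DR = 102.9 cfs.
V = ΣQ_DR · Δt = 102.9 × 900 s = 92610 ft³.
Over A = 0.0198 mi², depth = V / A = 2.01 in.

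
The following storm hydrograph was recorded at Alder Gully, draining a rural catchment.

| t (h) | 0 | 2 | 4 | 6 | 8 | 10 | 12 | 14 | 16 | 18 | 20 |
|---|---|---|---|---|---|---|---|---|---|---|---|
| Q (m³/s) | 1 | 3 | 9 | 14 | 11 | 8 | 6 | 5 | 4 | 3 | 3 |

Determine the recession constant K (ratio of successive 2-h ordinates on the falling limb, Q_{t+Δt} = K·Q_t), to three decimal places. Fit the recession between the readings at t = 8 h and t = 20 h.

Using the recession-limb readings at t = 8 h and t = 20 h: Q falls from 11 to 3 m³/s over 6 intervals.
K = (Q₂/Q₁)^(1/6) = (3/11)^(1/6) = 0.805.

K ≈ 0.805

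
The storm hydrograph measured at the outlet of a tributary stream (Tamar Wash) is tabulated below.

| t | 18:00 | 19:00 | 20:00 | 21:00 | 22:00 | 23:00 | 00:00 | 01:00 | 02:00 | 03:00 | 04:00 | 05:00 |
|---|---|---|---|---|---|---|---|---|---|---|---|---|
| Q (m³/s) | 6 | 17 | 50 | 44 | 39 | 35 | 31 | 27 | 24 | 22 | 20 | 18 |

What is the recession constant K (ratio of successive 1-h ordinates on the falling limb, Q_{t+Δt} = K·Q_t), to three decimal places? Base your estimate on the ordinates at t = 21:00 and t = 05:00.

Using the recession-limb readings at t = 21:00 and t = 05:00: Q falls from 44 to 18 m³/s over 8 intervals.
K = (Q₂/Q₁)^(1/8) = (18/44)^(1/8) = 0.894.

K ≈ 0.894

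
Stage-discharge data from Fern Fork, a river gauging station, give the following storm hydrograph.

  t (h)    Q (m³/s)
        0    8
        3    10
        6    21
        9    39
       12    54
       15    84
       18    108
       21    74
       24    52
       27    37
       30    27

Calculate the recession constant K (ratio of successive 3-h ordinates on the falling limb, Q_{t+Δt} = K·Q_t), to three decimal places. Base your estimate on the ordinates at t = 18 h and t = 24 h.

Using the recession-limb readings at t = 18 h and t = 24 h: Q falls from 108 to 52 m³/s over 2 intervals.
K = (Q₂/Q₁)^(1/2) = (52/108)^(1/2) = 0.694.

K ≈ 0.694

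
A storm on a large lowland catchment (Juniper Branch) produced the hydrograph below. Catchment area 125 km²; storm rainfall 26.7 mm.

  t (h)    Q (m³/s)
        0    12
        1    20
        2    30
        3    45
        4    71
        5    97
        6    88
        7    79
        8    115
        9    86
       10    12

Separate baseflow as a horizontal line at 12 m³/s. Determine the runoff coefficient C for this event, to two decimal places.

ΣQ_DR = 523.0 m³/s; V = ΣQ_DR·Δt = 1.883 × 10^6 m³.
Runoff depth d = V / A = 15.06 mm.
C = d / P = 15.06 / 26.7 = 0.56.

C ≈ 0.56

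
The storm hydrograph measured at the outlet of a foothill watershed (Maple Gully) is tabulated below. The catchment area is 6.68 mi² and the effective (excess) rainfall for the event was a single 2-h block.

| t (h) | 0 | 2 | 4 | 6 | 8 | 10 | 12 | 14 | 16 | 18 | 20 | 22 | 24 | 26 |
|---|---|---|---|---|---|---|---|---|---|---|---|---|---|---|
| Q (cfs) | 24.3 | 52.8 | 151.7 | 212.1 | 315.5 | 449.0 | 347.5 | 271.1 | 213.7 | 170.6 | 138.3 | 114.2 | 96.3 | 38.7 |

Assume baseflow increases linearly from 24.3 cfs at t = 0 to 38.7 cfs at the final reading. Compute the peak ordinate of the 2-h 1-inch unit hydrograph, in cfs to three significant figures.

Direct runoff: 0.00, 27.39, 125.18, 184.48, 286.77, 419.16, 316.55, 239.05, 180.54, 136.33, 102.92, 77.72, 58.71, 0.00 cfs; ΣQ_DR = 2155 cfs, peak = 419.16 cfs.
Runoff depth d = ΣQ_DR·Δt / A = 2155 × 7200 / (6.68 mi²) = 0.9997 in.
The 1-inch UH is the DRH scaled by (1 in)/d, so U_p = 419.16 × 1/0.9997 = 419 cfs.

U_p ≈ 419 cfs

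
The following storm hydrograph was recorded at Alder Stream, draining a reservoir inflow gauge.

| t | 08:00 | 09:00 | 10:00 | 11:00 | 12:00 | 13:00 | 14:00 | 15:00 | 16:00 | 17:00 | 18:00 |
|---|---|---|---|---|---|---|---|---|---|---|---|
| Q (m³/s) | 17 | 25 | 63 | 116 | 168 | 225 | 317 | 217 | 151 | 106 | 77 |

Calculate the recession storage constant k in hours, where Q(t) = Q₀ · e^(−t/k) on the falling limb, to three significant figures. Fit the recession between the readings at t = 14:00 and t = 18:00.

k ≈ 2.83 h

On the falling limb, Q drops from 317 to 77 m³/s between t = 14:00 and t = 18:00 (Δt = 4 h).
k = −Δt / ln(Q₂/Q₁) = −4 / ln(77/317) = 2.83 h.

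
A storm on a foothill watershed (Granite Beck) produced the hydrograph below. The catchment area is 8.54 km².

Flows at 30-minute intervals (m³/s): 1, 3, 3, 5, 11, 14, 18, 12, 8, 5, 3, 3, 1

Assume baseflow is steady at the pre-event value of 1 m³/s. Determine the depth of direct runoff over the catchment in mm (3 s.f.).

d ≈ 15.6 mm

Direct runoff: 0.0, 2.0, 2.0, 4.0, 10.0, 13.0, 17.0, 11.0, 7.0, 4.0, 2.0, 2.0, 0.0 m³/s; ΣQ_DR = 74.00 m³/s.
V = ΣQ_DR · Δt = 74.00 × 1800 s = 1.332 × 10^5 m³.
Over A = 8.54 km², depth = V / A = 15.6 mm.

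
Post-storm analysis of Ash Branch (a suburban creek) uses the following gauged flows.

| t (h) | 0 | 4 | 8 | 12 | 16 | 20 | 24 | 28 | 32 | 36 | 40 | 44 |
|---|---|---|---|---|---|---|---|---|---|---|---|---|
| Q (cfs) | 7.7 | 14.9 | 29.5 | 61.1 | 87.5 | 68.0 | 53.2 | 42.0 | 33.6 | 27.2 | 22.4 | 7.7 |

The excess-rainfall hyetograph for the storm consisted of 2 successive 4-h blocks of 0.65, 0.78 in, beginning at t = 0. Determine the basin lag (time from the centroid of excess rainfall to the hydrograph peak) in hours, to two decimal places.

t_L ≈ 11.82 h

Centroid of excess rainfall: t_c = Σ P_i·t̄_i / ΣP_i = 4.1818 h (block centres at 2, 6 h).
Hydrograph peak occurs at t = 16 h, so basin lag t_L = 16 − 4.1818 = 11.82 h.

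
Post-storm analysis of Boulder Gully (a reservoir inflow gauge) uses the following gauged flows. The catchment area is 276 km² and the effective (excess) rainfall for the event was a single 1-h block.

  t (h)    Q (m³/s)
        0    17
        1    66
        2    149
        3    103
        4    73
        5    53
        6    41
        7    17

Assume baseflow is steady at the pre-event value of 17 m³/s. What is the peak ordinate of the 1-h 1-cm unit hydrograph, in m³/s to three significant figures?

Direct runoff: 0.0, 49.0, 132.0, 86.0, 56.0, 36.0, 24.0, 0.0 m³/s; ΣQ_DR = 383.0 m³/s, peak = 132.0 m³/s.
Runoff depth d = ΣQ_DR·Δt / A = 383.0 × 3600 / (276 km²) = 4.996 mm.
The 1-cm UH is the DRH scaled by (10 mm)/d, so U_p = 132.0 × 10/4.996 = 264 m³/s.

U_p ≈ 264 m³/s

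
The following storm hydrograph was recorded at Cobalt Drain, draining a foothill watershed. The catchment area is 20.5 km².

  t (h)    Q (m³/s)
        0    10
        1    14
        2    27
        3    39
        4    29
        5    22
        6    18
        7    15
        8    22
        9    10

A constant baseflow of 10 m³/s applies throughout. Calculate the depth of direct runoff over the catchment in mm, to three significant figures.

d ≈ 18.6 mm

Direct runoff: 0.0, 4.0, 17.0, 29.0, 19.0, 12.0, 8.0, 5.0, 12.0, 0.0 m³/s; ΣQ_DR = 106.0 m³/s.
V = ΣQ_DR · Δt = 106.0 × 3600 s = 3.816 × 10^5 m³.
Over A = 20.5 km², depth = V / A = 18.6 mm.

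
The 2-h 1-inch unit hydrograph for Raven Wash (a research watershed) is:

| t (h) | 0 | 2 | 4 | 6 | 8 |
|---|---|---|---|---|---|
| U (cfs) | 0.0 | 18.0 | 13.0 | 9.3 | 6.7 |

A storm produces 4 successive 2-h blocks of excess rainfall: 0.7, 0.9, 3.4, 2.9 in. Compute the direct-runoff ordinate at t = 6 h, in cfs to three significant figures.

Q ≈ 79.4 cfs

By discrete convolution, Q_j = Σ (P_i / 1 in) · U_{j−i}.
At t = 6 h (j=3): Q = (0.7/1)·9.3 + (0.9/1)·13.0 + (3.4/1)·18.0 + (2.9/1)·0.0 = 79.4 cfs.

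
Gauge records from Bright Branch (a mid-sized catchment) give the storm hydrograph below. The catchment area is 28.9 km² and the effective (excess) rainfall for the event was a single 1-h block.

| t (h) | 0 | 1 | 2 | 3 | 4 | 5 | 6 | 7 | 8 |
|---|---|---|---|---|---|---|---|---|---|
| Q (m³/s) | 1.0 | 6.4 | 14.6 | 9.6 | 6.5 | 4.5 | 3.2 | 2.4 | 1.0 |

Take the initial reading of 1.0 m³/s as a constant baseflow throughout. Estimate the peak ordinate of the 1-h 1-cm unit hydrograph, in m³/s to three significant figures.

Direct runoff: 0.0, 5.4, 13.6, 8.6, 5.5, 3.5, 2.2, 1.4, 0.0 m³/s; ΣQ_DR = 40.20 m³/s, peak = 13.6 m³/s.
Runoff depth d = ΣQ_DR·Δt / A = 40.20 × 3600 / (28.9 km²) = 5.008 mm.
The 1-cm UH is the DRH scaled by (10 mm)/d, so U_p = 13.6 × 10/5.008 = 27.2 m³/s.

U_p ≈ 27.2 m³/s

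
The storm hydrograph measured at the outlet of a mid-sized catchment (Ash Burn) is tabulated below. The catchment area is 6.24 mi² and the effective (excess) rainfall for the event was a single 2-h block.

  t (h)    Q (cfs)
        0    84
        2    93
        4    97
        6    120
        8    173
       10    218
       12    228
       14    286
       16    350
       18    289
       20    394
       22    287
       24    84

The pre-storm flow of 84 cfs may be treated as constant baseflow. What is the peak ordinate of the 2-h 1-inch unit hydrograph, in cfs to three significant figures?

Direct runoff: 0.0, 9.0, 13.0, 36.0, 89.0, 134.0, 144.0, 202.0, 266.0, 205.0, 310.0, 203.0, 0.0 cfs; ΣQ_DR = 1611 cfs, peak = 310.0 cfs.
Runoff depth d = ΣQ_DR·Δt / A = 1611 × 7200 / (6.24 mi²) = 0.8001 in.
The 1-inch UH is the DRH scaled by (1 in)/d, so U_p = 310.0 × 1/0.8001 = 387 cfs.

U_p ≈ 387 cfs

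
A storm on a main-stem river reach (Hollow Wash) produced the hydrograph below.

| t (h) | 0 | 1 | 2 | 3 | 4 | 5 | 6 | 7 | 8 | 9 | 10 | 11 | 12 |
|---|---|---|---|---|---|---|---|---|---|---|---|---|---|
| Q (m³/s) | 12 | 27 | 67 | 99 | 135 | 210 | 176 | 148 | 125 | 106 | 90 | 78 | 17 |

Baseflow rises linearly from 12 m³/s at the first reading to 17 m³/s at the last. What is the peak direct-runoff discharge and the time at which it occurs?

Subtracting baseflow gives direct-runoff ordinates: 0.00, 14.58, 54.17, 85.75, 121.33, 195.92, 161.50, 133.08, 109.67, 90.25, 73.83, 61.42, 0.00 m³/s.
The maximum is 195.92 m³/s, occurring at the reading for t = 5 h.

Q_p = 195.92 m³/s at t = 5 h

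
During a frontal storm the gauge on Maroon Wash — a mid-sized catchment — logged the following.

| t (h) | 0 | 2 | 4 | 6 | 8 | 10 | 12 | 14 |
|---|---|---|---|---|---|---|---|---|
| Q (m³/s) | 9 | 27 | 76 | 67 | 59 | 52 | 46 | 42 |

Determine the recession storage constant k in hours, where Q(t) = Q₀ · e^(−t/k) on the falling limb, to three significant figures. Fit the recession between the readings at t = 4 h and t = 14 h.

k ≈ 16.9 h

On the falling limb, Q drops from 76 to 42 m³/s between t = 4 h and t = 14 h (Δt = 10 h).
k = −Δt / ln(Q₂/Q₁) = −10 / ln(42/76) = 16.9 h.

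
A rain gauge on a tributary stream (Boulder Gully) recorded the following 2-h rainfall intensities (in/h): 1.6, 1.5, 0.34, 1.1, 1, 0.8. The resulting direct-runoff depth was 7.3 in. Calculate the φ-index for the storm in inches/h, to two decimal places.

Only the 5 blocks with intensity above φ contribute runoff: 1.6, 1.5, 1.1, 1, 0.8 in/h.
Σ(I−φ)·Δt = d  ⇒  (1.6+1.5+1.1+1+0.8 − 5φ)·2 = 7.3
φ = (6.000 − 7.3/2) / 5 = 0.47 in/h.

φ ≈ 0.47 in/h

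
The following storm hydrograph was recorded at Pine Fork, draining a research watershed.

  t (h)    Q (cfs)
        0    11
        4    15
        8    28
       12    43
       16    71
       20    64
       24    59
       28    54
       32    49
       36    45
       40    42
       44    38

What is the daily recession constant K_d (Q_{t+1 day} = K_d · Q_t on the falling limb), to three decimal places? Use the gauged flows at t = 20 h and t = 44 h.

Between t = 20 h and t = 44 h the flow falls from 64 to 38 cfs over 6×4 h = 24 h.
Per-interval ratio K = (38/64)^(1/6) = 0.9168; K_d = K^(24/4) = 0.594.

K_d ≈ 0.594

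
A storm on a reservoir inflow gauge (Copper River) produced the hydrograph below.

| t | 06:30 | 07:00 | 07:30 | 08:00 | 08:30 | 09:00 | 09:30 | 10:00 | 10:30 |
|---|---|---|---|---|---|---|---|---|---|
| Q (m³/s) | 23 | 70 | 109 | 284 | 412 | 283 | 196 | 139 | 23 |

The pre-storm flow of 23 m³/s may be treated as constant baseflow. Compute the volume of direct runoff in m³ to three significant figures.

V ≈ 2.40 × 10^6 m³

Direct-runoff ordinates (Q − Q_b): 0.0, 47.0, 86.0, 261.0, 389.0, 260.0, 173.0, 116.0, 0.0 m³/s.
ΣQ_DR = 1332 m³/s.
With Δt = 0.5 h = 1800 s, V = ΣQ_DR · Δt = 1332 × 1800 = 2.40 × 10^6 m³.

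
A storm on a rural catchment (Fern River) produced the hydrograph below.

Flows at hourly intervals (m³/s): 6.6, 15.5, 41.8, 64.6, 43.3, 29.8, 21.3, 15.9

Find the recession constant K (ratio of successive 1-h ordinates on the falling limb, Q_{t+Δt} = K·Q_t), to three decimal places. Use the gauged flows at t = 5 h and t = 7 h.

K ≈ 0.730

Using the recession-limb readings at t = 5 h and t = 7 h: Q falls from 29.8 to 15.9 m³/s over 2 intervals.
K = (Q₂/Q₁)^(1/2) = (15.9/29.8)^(1/2) = 0.730.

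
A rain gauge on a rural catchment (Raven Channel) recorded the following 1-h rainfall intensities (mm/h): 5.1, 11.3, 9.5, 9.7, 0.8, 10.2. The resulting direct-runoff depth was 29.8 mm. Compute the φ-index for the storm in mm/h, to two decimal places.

Only the 5 blocks with intensity above φ contribute runoff: 5.1, 11.3, 9.5, 9.7, 10.2 mm/h.
Σ(I−φ)·Δt = d  ⇒  (5.1+11.3+9.5+9.7+10.2 − 5φ)·1 = 29.8
φ = (45.80 − 29.8/1) / 5 = 3.20 mm/h.

φ ≈ 3.20 mm/h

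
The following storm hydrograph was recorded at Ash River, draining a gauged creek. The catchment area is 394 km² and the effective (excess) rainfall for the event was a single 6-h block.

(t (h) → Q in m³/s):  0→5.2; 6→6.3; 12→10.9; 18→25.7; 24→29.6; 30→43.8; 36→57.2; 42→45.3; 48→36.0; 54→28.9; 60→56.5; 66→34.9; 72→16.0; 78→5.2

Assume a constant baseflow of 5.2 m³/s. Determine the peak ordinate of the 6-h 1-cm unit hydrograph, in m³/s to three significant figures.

Direct runoff: 0.0, 1.1, 5.7, 20.5, 24.4, 38.6, 52.0, 40.1, 30.8, 23.7, 51.3, 29.7, 10.8, 0.0 m³/s; ΣQ_DR = 328.7 m³/s, peak = 52.0 m³/s.
Runoff depth d = ΣQ_DR·Δt / A = 328.7 × 21600 / (394 km²) = 18.02 mm.
The 1-cm UH is the DRH scaled by (10 mm)/d, so U_p = 52.0 × 10/18.02 = 28.9 m³/s.

U_p ≈ 28.9 m³/s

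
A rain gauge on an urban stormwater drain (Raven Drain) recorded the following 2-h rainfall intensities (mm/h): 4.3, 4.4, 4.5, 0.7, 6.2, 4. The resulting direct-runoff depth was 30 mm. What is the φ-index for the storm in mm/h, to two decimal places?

φ ≈ 1.68 mm/h

Only the 5 blocks with intensity above φ contribute runoff: 4.3, 4.4, 4.5, 6.2, 4 mm/h.
Σ(I−φ)·Δt = d  ⇒  (4.3+4.4+4.5+6.2+4 − 5φ)·2 = 30
φ = (23.40 − 30/2) / 5 = 1.68 mm/h.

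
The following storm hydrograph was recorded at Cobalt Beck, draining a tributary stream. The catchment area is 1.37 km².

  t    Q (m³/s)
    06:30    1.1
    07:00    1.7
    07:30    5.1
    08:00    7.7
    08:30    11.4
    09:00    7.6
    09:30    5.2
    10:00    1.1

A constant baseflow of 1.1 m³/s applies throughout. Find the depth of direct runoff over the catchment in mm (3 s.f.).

Direct runoff: 0.0, 0.6, 4.0, 6.6, 10.3, 6.5, 4.1, 0.0 m³/s; ΣQ_DR = 32.10 m³/s.
V = ΣQ_DR · Δt = 32.10 × 1800 s = 57780 m³.
Over A = 1.37 km², depth = V / A = 42.2 mm.

d ≈ 42.2 mm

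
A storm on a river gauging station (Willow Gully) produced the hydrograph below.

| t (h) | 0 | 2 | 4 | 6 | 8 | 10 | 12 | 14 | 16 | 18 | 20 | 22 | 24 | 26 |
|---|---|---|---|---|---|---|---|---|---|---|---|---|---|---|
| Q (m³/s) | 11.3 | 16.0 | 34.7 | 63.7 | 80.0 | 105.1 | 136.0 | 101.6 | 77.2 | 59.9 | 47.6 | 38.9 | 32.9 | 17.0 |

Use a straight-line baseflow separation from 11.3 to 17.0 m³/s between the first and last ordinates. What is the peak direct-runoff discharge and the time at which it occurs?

Q_p = 122.07 m³/s at t = 12 h

Subtracting baseflow gives direct-runoff ordinates: 0.00, 4.26, 22.52, 51.08, 66.95, 91.61, 122.07, 87.23, 62.39, 44.65, 31.92, 22.78, 16.34, 0.00 m³/s.
The maximum is 122.07 m³/s, occurring at the reading for t = 12 h.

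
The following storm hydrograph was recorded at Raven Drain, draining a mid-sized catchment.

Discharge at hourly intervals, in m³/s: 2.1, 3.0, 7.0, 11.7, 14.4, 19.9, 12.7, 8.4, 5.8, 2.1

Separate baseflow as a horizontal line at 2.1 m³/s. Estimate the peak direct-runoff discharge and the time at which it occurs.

Q_p = 17.8 m³/s at t = 5 h

Subtracting baseflow gives direct-runoff ordinates: 0.0, 0.9, 4.9, 9.6, 12.3, 17.8, 10.6, 6.3, 3.7, 0.0 m³/s.
The maximum is 17.8 m³/s, occurring at the reading for t = 5 h.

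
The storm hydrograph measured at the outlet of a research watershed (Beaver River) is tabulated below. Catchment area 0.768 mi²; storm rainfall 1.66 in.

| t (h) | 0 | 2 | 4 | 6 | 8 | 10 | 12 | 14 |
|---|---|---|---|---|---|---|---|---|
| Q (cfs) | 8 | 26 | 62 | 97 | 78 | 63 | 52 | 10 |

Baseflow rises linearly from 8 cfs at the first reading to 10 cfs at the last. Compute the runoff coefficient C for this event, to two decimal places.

C ≈ 0.79

ΣQ_DR = 324.0 cfs; V = ΣQ_DR·Δt = 2.333 × 10^6 ft³.
Runoff depth d = V / A = 1.307 in.
C = d / P = 1.307 / 1.66 = 0.79.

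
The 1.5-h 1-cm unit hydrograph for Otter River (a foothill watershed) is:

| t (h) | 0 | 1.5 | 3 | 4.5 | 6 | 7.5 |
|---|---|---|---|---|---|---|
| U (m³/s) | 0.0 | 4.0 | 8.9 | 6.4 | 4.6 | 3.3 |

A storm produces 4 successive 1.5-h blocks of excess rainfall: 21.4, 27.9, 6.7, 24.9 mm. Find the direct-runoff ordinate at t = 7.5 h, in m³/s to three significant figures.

Q ≈ 46.3 m³/s

By discrete convolution, Q_j = Σ (P_i / 10 mm) · U_{j−i}.
At t = 7.5 h (j=5): Q = (21.4/10)·3.3 + (27.9/10)·4.6 + (6.7/10)·6.4 + (24.9/10)·8.9 = 46.3 m³/s.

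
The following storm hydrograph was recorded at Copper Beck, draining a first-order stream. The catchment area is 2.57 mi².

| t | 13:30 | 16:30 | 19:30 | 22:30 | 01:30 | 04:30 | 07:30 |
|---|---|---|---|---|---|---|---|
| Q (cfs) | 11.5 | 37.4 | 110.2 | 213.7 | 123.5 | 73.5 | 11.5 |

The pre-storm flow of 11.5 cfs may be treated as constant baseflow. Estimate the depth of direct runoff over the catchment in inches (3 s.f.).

d ≈ 0.906 in

Direct runoff: 0.0, 25.9, 98.7, 202.2, 112.0, 62.0, 0.0 cfs; ΣQ_DR = 500.8 cfs.
V = ΣQ_DR · Δt = 500.8 × 10800 s = 5.409 × 10^6 ft³.
Over A = 2.57 mi², depth = V / A = 0.906 in.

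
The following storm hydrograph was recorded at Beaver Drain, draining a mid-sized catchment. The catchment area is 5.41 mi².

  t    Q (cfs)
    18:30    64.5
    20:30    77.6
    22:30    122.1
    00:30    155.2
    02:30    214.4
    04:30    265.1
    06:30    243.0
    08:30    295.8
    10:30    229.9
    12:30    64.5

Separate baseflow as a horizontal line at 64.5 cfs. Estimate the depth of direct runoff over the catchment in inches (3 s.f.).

d ≈ 0.623 in

Direct runoff: 0.0, 13.1, 57.6, 90.7, 149.9, 200.6, 178.5, 231.3, 165.4, 0.0 cfs; ΣQ_DR = 1087 cfs.
V = ΣQ_DR · Δt = 1087 × 7200 s = 7.827 × 10^6 ft³.
Over A = 5.41 mi², depth = V / A = 0.623 in.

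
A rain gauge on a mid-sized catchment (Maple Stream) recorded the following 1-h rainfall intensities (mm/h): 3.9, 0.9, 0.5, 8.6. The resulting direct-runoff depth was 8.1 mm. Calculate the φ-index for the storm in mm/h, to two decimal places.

φ ≈ 2.20 mm/h

Only the 2 blocks with intensity above φ contribute runoff: 3.9, 8.6 mm/h.
Σ(I−φ)·Δt = d  ⇒  (3.9+8.6 − 2φ)·1 = 8.1
φ = (12.50 − 8.1/1) / 2 = 2.20 mm/h.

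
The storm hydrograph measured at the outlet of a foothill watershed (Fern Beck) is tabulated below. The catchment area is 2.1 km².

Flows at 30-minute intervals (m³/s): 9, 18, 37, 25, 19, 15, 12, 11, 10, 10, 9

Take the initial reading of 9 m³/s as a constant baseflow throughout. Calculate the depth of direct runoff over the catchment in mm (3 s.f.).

Direct runoff: 0.0, 9.0, 28.0, 16.0, 10.0, 6.0, 3.0, 2.0, 1.0, 1.0, 0.0 m³/s; ΣQ_DR = 76.00 m³/s.
V = ΣQ_DR · Δt = 76.00 × 1800 s = 1.368 × 10^5 m³.
Over A = 2.1 km², depth = V / A = 65.1 mm.

d ≈ 65.1 mm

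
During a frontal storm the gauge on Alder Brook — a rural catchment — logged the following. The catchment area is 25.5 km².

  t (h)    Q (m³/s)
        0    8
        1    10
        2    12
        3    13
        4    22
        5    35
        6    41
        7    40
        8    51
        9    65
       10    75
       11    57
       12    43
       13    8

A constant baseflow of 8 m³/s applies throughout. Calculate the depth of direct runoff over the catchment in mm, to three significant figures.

d ≈ 52.0 mm

Direct runoff: 0.0, 2.0, 4.0, 5.0, 14.0, 27.0, 33.0, 32.0, 43.0, 57.0, 67.0, 49.0, 35.0, 0.0 m³/s; ΣQ_DR = 368.0 m³/s.
V = ΣQ_DR · Δt = 368.0 × 3600 s = 1.325 × 10^6 m³.
Over A = 25.5 km², depth = V / A = 52.0 mm.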